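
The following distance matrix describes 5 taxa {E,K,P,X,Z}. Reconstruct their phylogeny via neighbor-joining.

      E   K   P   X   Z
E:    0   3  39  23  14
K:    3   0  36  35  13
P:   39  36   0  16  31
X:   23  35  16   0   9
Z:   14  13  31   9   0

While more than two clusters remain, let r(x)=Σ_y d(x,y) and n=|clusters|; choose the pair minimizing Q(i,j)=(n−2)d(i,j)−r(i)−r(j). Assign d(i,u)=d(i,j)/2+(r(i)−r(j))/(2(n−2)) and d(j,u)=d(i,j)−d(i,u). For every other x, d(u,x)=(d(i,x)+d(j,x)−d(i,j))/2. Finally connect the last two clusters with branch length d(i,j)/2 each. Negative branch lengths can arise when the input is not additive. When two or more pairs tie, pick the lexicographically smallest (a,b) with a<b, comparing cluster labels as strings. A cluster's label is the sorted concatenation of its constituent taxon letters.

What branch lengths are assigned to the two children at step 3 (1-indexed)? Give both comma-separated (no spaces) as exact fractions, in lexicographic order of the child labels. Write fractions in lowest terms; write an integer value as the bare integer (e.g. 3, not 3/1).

95/8,125/8

iteration 1: select E,K (d=3, Q=-157); attach at lengths (1/6, 17/6); label the merged cluster EK
  updated: d(EK,P)=36, d(EK,X)=55/2, d(EK,Z)=12
iteration 2: select EK,Z (d=12, Q=-207/2); attach at lengths (95/8, 1/8); label the merged cluster EKZ
  updated: d(EKZ,P)=55/2, d(EKZ,X)=49/4
iteration 3: select EKZ,P (d=55/2, Q=-223/4); attach at lengths (95/8, 125/8); label the merged cluster EKPZ
  updated: d(EKPZ,X)=3/8
iteration 4: select EKPZ,X (d=3/8); attach at lengths (3/16, 3/16); label the merged cluster EKPXZ
final tree: ((((E:1/6,K:17/6):95/8,Z:1/8):95/8,P:125/8):3/16,X:3/16)
total length: 343/8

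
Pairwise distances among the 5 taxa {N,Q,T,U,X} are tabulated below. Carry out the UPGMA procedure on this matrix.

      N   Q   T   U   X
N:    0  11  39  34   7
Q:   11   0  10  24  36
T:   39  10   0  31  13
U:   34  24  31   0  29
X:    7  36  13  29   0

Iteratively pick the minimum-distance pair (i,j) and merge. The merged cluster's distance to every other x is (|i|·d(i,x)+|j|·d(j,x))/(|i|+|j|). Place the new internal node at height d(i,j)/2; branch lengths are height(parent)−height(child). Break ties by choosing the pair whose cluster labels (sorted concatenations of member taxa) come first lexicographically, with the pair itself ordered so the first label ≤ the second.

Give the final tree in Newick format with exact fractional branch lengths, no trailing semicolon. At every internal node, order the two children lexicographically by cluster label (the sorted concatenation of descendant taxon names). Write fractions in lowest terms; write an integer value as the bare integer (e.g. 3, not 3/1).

iteration 1: select N,X (d=7); attach at lengths (7/2, 7/2); label the merged cluster NX
  updated: d(NX,Q)=47/2, d(NX,T)=26, d(NX,U)=63/2
iteration 2: select Q,T (d=10); attach at lengths (5, 5); label the merged cluster QT
  updated: d(NX,QT)=99/4, d(QT,U)=55/2
iteration 3: select NX,QT (d=99/4); attach at lengths (71/8, 59/8); label the merged cluster NQTX
  updated: d(NQTX,U)=59/2
iteration 4: select NQTX,U (d=59/2); attach at lengths (19/8, 59/4); label the merged cluster NQTUX
final tree: (((N:7/2,X:7/2):71/8,(Q:5,T:5):59/8):19/8,U:59/4)
total length: 403/8

(((N:7/2,X:7/2):71/8,(Q:5,T:5):59/8):19/8,U:59/4)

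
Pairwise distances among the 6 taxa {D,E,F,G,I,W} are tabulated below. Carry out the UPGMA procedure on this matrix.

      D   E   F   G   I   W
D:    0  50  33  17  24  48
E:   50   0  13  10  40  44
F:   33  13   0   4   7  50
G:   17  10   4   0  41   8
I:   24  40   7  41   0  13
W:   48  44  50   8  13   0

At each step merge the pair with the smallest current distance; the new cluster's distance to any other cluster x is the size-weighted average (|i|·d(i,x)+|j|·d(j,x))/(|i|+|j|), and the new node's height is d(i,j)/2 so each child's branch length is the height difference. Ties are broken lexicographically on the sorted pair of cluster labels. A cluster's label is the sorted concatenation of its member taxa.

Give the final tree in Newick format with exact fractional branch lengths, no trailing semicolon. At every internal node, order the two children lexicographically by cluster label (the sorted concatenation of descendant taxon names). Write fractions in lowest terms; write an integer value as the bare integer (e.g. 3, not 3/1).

1. join F+G (d=4) ⇒ FG; edges |F|=2, |G|=2
  updated: d(D,FG)=25, d(E,FG)=23/2, d(FG,I)=24, d(FG,W)=29
2. join E+FG (d=23/2) ⇒ EFG; edges |E|=23/4, |FG|=15/4
  updated: d(D,EFG)=100/3, d(EFG,I)=88/3, d(EFG,W)=34
3. join I+W (d=13) ⇒ IW; edges |I|=13/2, |W|=13/2
  updated: d(D,IW)=36, d(EFG,IW)=95/3
4. join EFG+IW (d=95/3) ⇒ EFGIW; edges |EFG|=121/12, |IW|=28/3
  updated: d(D,EFGIW)=172/5
5. join D+EFGIW (d=172/5) ⇒ DEFGIW; edges |D|=86/5, |EFGIW|=41/30
final tree: (D:86/5,((E:23/4,(F:2,G:2):15/4):121/12,(I:13/2,W:13/2):28/3):41/30)
total length: 3869/60

(D:86/5,((E:23/4,(F:2,G:2):15/4):121/12,(I:13/2,W:13/2):28/3):41/30)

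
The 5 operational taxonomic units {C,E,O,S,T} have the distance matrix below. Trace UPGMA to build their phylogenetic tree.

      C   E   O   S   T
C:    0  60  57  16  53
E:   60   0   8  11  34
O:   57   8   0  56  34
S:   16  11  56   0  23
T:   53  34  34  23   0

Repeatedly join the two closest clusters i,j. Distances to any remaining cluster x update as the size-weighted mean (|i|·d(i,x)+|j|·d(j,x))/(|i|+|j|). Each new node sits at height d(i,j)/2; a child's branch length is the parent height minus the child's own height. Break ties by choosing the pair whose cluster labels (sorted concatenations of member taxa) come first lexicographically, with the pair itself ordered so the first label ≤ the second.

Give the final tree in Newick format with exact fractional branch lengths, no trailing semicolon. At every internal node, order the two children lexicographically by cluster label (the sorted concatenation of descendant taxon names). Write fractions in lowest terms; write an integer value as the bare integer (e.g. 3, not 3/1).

1. join E+O (d=8) ⇒ EO; edges |E|=4, |O|=4
  updated: d(C,EO)=117/2, d(EO,S)=67/2, d(EO,T)=34
2. join C+S (d=16) ⇒ CS; edges |C|=8, |S|=8
  updated: d(CS,EO)=46, d(CS,T)=38
3. join EO+T (d=34) ⇒ EOT; edges |EO|=13, |T|=17
  updated: d(CS,EOT)=130/3
4. join CS+EOT (d=130/3) ⇒ CEOST; edges |CS|=41/3, |EOT|=14/3
final tree: ((C:8,S:8):41/3,((E:4,O:4):13,T:17):14/3)
total length: 217/3

((C:8,S:8):41/3,((E:4,O:4):13,T:17):14/3)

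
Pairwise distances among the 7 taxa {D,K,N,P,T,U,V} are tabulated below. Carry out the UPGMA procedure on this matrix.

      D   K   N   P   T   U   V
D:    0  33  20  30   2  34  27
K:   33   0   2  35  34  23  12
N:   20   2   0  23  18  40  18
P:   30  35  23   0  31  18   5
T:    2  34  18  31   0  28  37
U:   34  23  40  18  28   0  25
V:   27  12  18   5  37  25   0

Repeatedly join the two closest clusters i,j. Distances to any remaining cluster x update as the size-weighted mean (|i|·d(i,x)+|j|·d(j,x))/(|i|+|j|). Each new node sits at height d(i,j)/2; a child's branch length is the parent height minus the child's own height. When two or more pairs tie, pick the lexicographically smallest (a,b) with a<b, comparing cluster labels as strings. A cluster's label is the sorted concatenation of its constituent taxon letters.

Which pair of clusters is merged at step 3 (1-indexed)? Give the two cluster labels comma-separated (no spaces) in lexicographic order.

P,V

1. join D+T (d=2) ⇒ DT; edges |D|=1, |T|=1
  updated: d(DT,K)=67/2, d(DT,N)=19, d(DT,P)=61/2, d(DT,U)=31, d(DT,V)=32
2. join K+N (d=2) ⇒ KN; edges |K|=1, |N|=1
  updated: d(DT,KN)=105/4, d(KN,P)=29, d(KN,U)=63/2, d(KN,V)=15
3. join P+V (d=5) ⇒ PV; edges |P|=5/2, |V|=5/2
  updated: d(DT,PV)=125/4, d(KN,PV)=22, d(PV,U)=43/2
4. join PV+U (d=43/2) ⇒ PUV; edges |PV|=33/4, |U|=43/4
  updated: d(DT,PUV)=187/6, d(KN,PUV)=151/6
5. join KN+PUV (d=151/6) ⇒ KNPUV; edges |KN|=139/12, |PUV|=11/6
  updated: d(DT,KNPUV)=146/5
6. join DT+KNPUV (d=146/5) ⇒ DKNPTUV; edges |DT|=68/5, |KNPUV|=121/60
final tree: ((D:1,T:1):68/5,((K:1,N:1):139/12,((P:5/2,V:5/2):33/4,U:43/4):11/6):121/60)
total length: 1711/30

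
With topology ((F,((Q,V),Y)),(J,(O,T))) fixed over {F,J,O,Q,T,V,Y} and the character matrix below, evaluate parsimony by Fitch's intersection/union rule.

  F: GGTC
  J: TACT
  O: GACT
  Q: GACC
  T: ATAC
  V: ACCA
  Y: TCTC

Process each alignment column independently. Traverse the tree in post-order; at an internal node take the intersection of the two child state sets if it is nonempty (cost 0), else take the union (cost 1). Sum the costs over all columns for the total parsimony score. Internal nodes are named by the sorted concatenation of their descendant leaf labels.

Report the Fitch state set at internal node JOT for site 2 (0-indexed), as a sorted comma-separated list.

C

QV@0: {G} ∪ {A} = {A,G} (union, +1)
QVY@0: {A,G} ∪ {T} = {A,G,T} (union, +1)
FQVY@0: {G} ∩ {A,G,T} = {G} (intersection, +0)
OT@0: {G} ∪ {A} = {A,G} (union, +1)
JOT@0: {T} ∪ {A,G} = {A,G,T} (union, +1)
FJOQTVY@0: {G} ∩ {A,G,T} = {G} (intersection, +0)
QV@1: {A} ∪ {C} = {A,C} (union, +1)
QVY@1: {A,C} ∩ {C} = {C} (intersection, +0)
FQVY@1: {G} ∪ {C} = {C,G} (union, +1)
OT@1: {A} ∪ {T} = {A,T} (union, +1)
JOT@1: {A} ∩ {A,T} = {A} (intersection, +0)
FJOQTVY@1: {C,G} ∪ {A} = {A,C,G} (union, +1)
QV@2: {C} ∩ {C} = {C} (intersection, +0)
QVY@2: {C} ∪ {T} = {C,T} (union, +1)
FQVY@2: {T} ∩ {C,T} = {T} (intersection, +0)
OT@2: {C} ∪ {A} = {A,C} (union, +1)
JOT@2: {C} ∩ {A,C} = {C} (intersection, +0)
FJOQTVY@2: {T} ∪ {C} = {C,T} (union, +1)
QV@3: {C} ∪ {A} = {A,C} (union, +1)
QVY@3: {A,C} ∩ {C} = {C} (intersection, +0)
FQVY@3: {C} ∩ {C} = {C} (intersection, +0)
OT@3: {T} ∪ {C} = {C,T} (union, +1)
JOT@3: {T} ∩ {C,T} = {T} (intersection, +0)
FJOQTVY@3: {C} ∪ {T} = {C,T} (union, +1)
per-site changes: [4, 4, 3, 3]; total = 14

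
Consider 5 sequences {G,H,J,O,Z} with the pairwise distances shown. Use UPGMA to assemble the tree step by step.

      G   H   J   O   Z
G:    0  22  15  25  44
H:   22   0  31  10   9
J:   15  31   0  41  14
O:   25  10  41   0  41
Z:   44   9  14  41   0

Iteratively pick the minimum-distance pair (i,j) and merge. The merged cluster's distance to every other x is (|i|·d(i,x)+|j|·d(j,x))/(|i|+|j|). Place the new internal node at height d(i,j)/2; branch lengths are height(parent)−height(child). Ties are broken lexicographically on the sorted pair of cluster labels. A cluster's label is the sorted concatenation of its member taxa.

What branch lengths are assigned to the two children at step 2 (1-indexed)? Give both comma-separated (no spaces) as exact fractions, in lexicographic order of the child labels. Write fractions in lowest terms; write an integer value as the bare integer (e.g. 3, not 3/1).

15/2,15/2

step 1: merge (H,Z) at d=9; branch lengths H→9/2, Z→9/2; new cluster HZ
  updated: d(G,HZ)=33, d(HZ,J)=45/2, d(HZ,O)=51/2
step 2: merge (G,J) at d=15; branch lengths G→15/2, J→15/2; new cluster GJ
  updated: d(GJ,HZ)=111/4, d(GJ,O)=33
step 3: merge (HZ,O) at d=51/2; branch lengths HZ→33/4, O→51/4; new cluster HOZ
  updated: d(GJ,HOZ)=59/2
step 4: merge (GJ,HOZ) at d=59/2; branch lengths GJ→29/4, HOZ→2; new cluster GHJOZ
final tree: ((G:15/2,J:15/2):29/4,((H:9/2,Z:9/2):33/4,O:51/4):2)
total length: 217/4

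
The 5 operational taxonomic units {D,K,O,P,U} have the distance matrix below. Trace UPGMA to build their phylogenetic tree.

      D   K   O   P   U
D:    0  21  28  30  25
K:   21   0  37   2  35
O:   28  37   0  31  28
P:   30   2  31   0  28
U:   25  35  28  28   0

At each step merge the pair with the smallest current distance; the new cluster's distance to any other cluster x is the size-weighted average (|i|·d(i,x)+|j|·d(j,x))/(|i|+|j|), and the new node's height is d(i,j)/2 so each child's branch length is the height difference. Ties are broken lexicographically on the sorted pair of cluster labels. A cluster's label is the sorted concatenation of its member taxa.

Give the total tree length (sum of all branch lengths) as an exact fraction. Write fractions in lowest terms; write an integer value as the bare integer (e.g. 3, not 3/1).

iteration 1: select K,P (d=2); attach at lengths (1, 1); label the merged cluster KP
  updated: d(D,KP)=51/2, d(KP,O)=34, d(KP,U)=63/2
iteration 2: select D,U (d=25); attach at lengths (25/2, 25/2); label the merged cluster DU
  updated: d(DU,KP)=57/2, d(DU,O)=28
iteration 3: select DU,O (d=28); attach at lengths (3/2, 14); label the merged cluster DOU
  updated: d(DOU,KP)=91/3
iteration 4: select DOU,KP (d=91/3); attach at lengths (7/6, 85/6); label the merged cluster DKOPU
final tree: (((D:25/2,U:25/2):3/2,O:14):7/6,(K:1,P:1):85/6)
total length: 347/6

347/6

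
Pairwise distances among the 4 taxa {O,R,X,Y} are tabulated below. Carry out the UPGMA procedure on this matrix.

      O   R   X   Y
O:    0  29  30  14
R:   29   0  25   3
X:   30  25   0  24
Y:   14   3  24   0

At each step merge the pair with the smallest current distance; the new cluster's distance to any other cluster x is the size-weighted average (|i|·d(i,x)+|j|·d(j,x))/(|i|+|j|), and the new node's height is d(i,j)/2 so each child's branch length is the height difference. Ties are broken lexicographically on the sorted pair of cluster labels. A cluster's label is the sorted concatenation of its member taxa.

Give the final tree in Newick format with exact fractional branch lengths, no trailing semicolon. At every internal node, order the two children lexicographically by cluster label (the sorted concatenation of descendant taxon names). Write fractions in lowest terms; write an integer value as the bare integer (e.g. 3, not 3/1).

step 1: merge (R,Y) at d=3; branch lengths R→3/2, Y→3/2; new cluster RY
  updated: d(O,RY)=43/2, d(RY,X)=49/2
step 2: merge (O,RY) at d=43/2; branch lengths O→43/4, RY→37/4; new cluster ORY
  updated: d(ORY,X)=79/3
step 3: merge (ORY,X) at d=79/3; branch lengths ORY→29/12, X→79/6; new cluster ORXY
final tree: ((O:43/4,(R:3/2,Y:3/2):37/4):29/12,X:79/6)
total length: 463/12

((O:43/4,(R:3/2,Y:3/2):37/4):29/12,X:79/6)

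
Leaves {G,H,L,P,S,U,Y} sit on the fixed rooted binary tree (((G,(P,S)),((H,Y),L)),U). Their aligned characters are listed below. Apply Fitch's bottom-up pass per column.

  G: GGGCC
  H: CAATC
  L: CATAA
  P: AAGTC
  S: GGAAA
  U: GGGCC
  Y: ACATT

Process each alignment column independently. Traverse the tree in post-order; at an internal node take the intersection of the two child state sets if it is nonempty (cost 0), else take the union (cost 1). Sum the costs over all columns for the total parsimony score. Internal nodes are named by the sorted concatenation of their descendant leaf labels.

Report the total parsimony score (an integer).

16

PS@0: {A} ∪ {G} = {A,G} (union, +1)
GPS@0: {G} ∩ {A,G} = {G} (intersection, +0)
HY@0: {C} ∪ {A} = {A,C} (union, +1)
HLY@0: {A,C} ∩ {C} = {C} (intersection, +0)
GHLPSY@0: {G} ∪ {C} = {C,G} (union, +1)
GHLPSUY@0: {C,G} ∩ {G} = {G} (intersection, +0)
PS@1: {A} ∪ {G} = {A,G} (union, +1)
GPS@1: {G} ∩ {A,G} = {G} (intersection, +0)
HY@1: {A} ∪ {C} = {A,C} (union, +1)
HLY@1: {A,C} ∩ {A} = {A} (intersection, +0)
GHLPSY@1: {G} ∪ {A} = {A,G} (union, +1)
GHLPSUY@1: {A,G} ∩ {G} = {G} (intersection, +0)
PS@2: {G} ∪ {A} = {A,G} (union, +1)
GPS@2: {G} ∩ {A,G} = {G} (intersection, +0)
HY@2: {A} ∩ {A} = {A} (intersection, +0)
HLY@2: {A} ∪ {T} = {A,T} (union, +1)
GHLPSY@2: {G} ∪ {A,T} = {A,G,T} (union, +1)
GHLPSUY@2: {A,G,T} ∩ {G} = {G} (intersection, +0)
PS@3: {T} ∪ {A} = {A,T} (union, +1)
GPS@3: {C} ∪ {A,T} = {A,C,T} (union, +1)
HY@3: {T} ∩ {T} = {T} (intersection, +0)
HLY@3: {T} ∪ {A} = {A,T} (union, +1)
GHLPSY@3: {A,C,T} ∩ {A,T} = {A,T} (intersection, +0)
GHLPSUY@3: {A,T} ∪ {C} = {A,C,T} (union, +1)
PS@4: {C} ∪ {A} = {A,C} (union, +1)
GPS@4: {C} ∩ {A,C} = {C} (intersection, +0)
HY@4: {C} ∪ {T} = {C,T} (union, +1)
HLY@4: {C,T} ∪ {A} = {A,C,T} (union, +1)
GHLPSY@4: {C} ∩ {A,C,T} = {C} (intersection, +0)
GHLPSUY@4: {C} ∩ {C} = {C} (intersection, +0)
per-site changes: [3, 3, 3, 4, 3]; total = 16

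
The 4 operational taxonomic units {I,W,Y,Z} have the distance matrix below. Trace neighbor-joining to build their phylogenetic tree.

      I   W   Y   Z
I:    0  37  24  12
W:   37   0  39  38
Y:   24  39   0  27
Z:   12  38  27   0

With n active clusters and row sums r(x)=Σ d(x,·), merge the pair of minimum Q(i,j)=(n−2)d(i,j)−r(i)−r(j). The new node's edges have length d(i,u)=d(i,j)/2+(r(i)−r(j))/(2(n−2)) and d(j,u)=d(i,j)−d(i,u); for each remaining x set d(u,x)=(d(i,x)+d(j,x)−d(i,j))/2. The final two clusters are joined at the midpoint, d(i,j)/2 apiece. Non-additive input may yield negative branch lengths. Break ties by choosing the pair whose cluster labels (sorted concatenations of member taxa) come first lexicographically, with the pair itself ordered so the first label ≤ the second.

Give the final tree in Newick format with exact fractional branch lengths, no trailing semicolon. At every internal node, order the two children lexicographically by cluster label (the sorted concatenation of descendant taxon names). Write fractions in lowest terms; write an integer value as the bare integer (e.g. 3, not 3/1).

(((I:5,Z:7):6,W:51/2):27/4,Y:27/4)

iteration 1: select I,Z (d=12, Q=-126); attach at lengths (5, 7); label the merged cluster IZ
  updated: d(IZ,W)=63/2, d(IZ,Y)=39/2
iteration 2: select IZ,W (d=63/2, Q=-90); attach at lengths (6, 51/2); label the merged cluster IWZ
  updated: d(IWZ,Y)=27/2
iteration 3: select IWZ,Y (d=27/2); attach at lengths (27/4, 27/4); label the merged cluster IWYZ
final tree: (((I:5,Z:7):6,W:51/2):27/4,Y:27/4)
total length: 57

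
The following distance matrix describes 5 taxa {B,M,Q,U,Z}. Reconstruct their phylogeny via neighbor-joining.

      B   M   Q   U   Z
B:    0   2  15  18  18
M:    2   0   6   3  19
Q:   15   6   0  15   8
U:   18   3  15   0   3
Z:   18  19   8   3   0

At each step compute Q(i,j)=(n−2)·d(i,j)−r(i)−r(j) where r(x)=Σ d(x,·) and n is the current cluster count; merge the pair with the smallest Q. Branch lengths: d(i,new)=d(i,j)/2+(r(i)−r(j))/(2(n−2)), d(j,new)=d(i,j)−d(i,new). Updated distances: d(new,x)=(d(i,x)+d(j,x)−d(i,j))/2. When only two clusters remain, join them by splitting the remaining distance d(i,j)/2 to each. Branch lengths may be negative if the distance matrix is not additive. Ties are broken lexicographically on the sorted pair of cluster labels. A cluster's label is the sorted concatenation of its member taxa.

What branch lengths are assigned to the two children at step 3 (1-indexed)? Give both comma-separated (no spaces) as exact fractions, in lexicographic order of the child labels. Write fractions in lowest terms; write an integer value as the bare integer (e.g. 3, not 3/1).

23/4,15/4

step 1: merge (U,Z) at d=3, Q=-78; branch lengths U→0, Z→3; new cluster UZ
  updated: d(B,UZ)=33/2, d(M,UZ)=19/2, d(Q,UZ)=10
step 2: merge (B,M) at d=2, Q=-47; branch lengths B→5, M→-3; new cluster BM
  updated: d(BM,Q)=19/2, d(BM,UZ)=12
step 3: merge (BM,Q) at d=19/2, Q=-63/2; branch lengths BM→23/4, Q→15/4; new cluster BMQ
  updated: d(BMQ,UZ)=25/4
step 4: merge (BMQ,UZ) at d=25/4; branch lengths BMQ→25/8, UZ→25/8; new cluster BMQUZ
final tree: (((B:5,M:-3):23/4,Q:15/4):25/8,(U:0,Z:3):25/8)
total length: 83/4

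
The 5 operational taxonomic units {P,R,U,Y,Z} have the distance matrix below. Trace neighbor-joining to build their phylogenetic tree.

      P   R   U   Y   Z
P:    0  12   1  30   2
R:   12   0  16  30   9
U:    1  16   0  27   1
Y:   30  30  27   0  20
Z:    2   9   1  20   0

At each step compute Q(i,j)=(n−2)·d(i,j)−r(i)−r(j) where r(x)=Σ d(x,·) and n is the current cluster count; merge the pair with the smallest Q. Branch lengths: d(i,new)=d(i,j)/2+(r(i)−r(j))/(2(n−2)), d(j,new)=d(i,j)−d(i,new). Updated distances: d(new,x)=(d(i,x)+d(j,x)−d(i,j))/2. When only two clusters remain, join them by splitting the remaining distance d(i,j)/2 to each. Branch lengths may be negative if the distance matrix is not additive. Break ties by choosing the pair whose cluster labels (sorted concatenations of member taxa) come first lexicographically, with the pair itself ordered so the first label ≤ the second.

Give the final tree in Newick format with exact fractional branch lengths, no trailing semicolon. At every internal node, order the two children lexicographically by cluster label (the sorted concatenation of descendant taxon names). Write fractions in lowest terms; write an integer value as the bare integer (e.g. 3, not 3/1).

((((P:1/2,U:1/2):29/8,Z:-21/8):17/8,R:69/8):171/16,Y:171/16)

iteration 1: select P,U (d=1, Q=-87); attach at lengths (1/2, 1/2); label the merged cluster PU
  updated: d(PU,R)=27/2, d(PU,Y)=28, d(PU,Z)=1
iteration 2: select PU,Z (d=1, Q=-141/2); attach at lengths (29/8, -21/8); label the merged cluster PUZ
  updated: d(PUZ,R)=43/4, d(PUZ,Y)=47/2
iteration 3: select PUZ,R (d=43/4, Q=-257/4); attach at lengths (17/8, 69/8); label the merged cluster PRUZ
  updated: d(PRUZ,Y)=171/8
iteration 4: select PRUZ,Y (d=171/8); attach at lengths (171/16, 171/16); label the merged cluster PRUYZ
final tree: ((((P:1/2,U:1/2):29/8,Z:-21/8):17/8,R:69/8):171/16,Y:171/16)
total length: 273/8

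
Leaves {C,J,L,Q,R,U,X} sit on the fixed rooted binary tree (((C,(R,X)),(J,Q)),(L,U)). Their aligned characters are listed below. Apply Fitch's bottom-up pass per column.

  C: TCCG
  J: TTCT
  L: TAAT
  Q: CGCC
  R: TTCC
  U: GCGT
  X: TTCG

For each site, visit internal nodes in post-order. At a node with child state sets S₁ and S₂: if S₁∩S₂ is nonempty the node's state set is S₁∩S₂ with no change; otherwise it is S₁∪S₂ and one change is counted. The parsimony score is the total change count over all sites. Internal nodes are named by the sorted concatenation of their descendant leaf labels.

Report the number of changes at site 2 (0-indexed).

2

site 0, node RX: R={T} ∩ X={T} → {T} (+0)
site 0, node CRX: C={T} ∩ RX={T} → {T} (+0)
site 0, node JQ: J={T} ∪ Q={C} → {C,T} (+1)
site 0, node CJQRX: CRX={T} ∩ JQ={C,T} → {T} (+0)
site 0, node LU: L={T} ∪ U={G} → {G,T} (+1)
site 0, node CJLQRUX: CJQRX={T} ∩ LU={G,T} → {T} (+0)
site 1, node RX: R={T} ∩ X={T} → {T} (+0)
site 1, node CRX: C={C} ∪ RX={T} → {C,T} (+1)
site 1, node JQ: J={T} ∪ Q={G} → {G,T} (+1)
site 1, node CJQRX: CRX={C,T} ∩ JQ={G,T} → {T} (+0)
site 1, node LU: L={A} ∪ U={C} → {A,C} (+1)
site 1, node CJLQRUX: CJQRX={T} ∪ LU={A,C} → {A,C,T} (+1)
site 2, node RX: R={C} ∩ X={C} → {C} (+0)
site 2, node CRX: C={C} ∩ RX={C} → {C} (+0)
site 2, node JQ: J={C} ∩ Q={C} → {C} (+0)
site 2, node CJQRX: CRX={C} ∩ JQ={C} → {C} (+0)
site 2, node LU: L={A} ∪ U={G} → {A,G} (+1)
site 2, node CJLQRUX: CJQRX={C} ∪ LU={A,G} → {A,C,G} (+1)
site 3, node RX: R={C} ∪ X={G} → {C,G} (+1)
site 3, node CRX: C={G} ∩ RX={C,G} → {G} (+0)
site 3, node JQ: J={T} ∪ Q={C} → {C,T} (+1)
site 3, node CJQRX: CRX={G} ∪ JQ={C,T} → {C,G,T} (+1)
site 3, node LU: L={T} ∩ U={T} → {T} (+0)
site 3, node CJLQRUX: CJQRX={C,G,T} ∩ LU={T} → {T} (+0)
per-site changes: [2, 4, 2, 3]; total = 11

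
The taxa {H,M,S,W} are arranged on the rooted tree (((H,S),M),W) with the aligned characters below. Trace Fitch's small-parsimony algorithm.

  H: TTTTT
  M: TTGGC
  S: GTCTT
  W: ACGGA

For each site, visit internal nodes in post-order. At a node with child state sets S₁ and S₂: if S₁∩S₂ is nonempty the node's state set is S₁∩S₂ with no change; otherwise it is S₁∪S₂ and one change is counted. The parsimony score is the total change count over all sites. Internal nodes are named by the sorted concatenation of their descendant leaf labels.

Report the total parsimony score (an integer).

HS@0: {T} ∪ {G} = {G,T} (union, +1)
HMS@0: {G,T} ∩ {T} = {T} (intersection, +0)
HMSW@0: {T} ∪ {A} = {A,T} (union, +1)
HS@1: {T} ∩ {T} = {T} (intersection, +0)
HMS@1: {T} ∩ {T} = {T} (intersection, +0)
HMSW@1: {T} ∪ {C} = {C,T} (union, +1)
HS@2: {T} ∪ {C} = {C,T} (union, +1)
HMS@2: {C,T} ∪ {G} = {C,G,T} (union, +1)
HMSW@2: {C,G,T} ∩ {G} = {G} (intersection, +0)
HS@3: {T} ∩ {T} = {T} (intersection, +0)
HMS@3: {T} ∪ {G} = {G,T} (union, +1)
HMSW@3: {G,T} ∩ {G} = {G} (intersection, +0)
HS@4: {T} ∩ {T} = {T} (intersection, +0)
HMS@4: {T} ∪ {C} = {C,T} (union, +1)
HMSW@4: {C,T} ∪ {A} = {A,C,T} (union, +1)
per-site changes: [2, 1, 2, 1, 2]; total = 8

8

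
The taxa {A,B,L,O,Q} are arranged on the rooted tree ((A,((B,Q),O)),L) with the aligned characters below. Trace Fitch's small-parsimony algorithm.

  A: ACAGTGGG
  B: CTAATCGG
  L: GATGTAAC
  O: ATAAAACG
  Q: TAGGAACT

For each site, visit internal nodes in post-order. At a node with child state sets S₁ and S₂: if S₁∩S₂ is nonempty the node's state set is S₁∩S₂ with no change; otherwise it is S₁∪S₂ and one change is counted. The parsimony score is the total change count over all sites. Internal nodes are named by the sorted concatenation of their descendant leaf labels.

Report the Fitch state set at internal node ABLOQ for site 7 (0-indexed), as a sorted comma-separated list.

C,G

BQ@0: {C} ∪ {T} = {C,T} (union, +1)
BOQ@0: {C,T} ∪ {A} = {A,C,T} (union, +1)
ABOQ@0: {A} ∩ {A,C,T} = {A} (intersection, +0)
ABLOQ@0: {A} ∪ {G} = {A,G} (union, +1)
BQ@1: {T} ∪ {A} = {A,T} (union, +1)
BOQ@1: {A,T} ∩ {T} = {T} (intersection, +0)
ABOQ@1: {C} ∪ {T} = {C,T} (union, +1)
ABLOQ@1: {C,T} ∪ {A} = {A,C,T} (union, +1)
BQ@2: {A} ∪ {G} = {A,G} (union, +1)
BOQ@2: {A,G} ∩ {A} = {A} (intersection, +0)
ABOQ@2: {A} ∩ {A} = {A} (intersection, +0)
ABLOQ@2: {A} ∪ {T} = {A,T} (union, +1)
BQ@3: {A} ∪ {G} = {A,G} (union, +1)
BOQ@3: {A,G} ∩ {A} = {A} (intersection, +0)
ABOQ@3: {G} ∪ {A} = {A,G} (union, +1)
ABLOQ@3: {A,G} ∩ {G} = {G} (intersection, +0)
BQ@4: {T} ∪ {A} = {A,T} (union, +1)
BOQ@4: {A,T} ∩ {A} = {A} (intersection, +0)
ABOQ@4: {T} ∪ {A} = {A,T} (union, +1)
ABLOQ@4: {A,T} ∩ {T} = {T} (intersection, +0)
BQ@5: {C} ∪ {A} = {A,C} (union, +1)
BOQ@5: {A,C} ∩ {A} = {A} (intersection, +0)
ABOQ@5: {G} ∪ {A} = {A,G} (union, +1)
ABLOQ@5: {A,G} ∩ {A} = {A} (intersection, +0)
BQ@6: {G} ∪ {C} = {C,G} (union, +1)
BOQ@6: {C,G} ∩ {C} = {C} (intersection, +0)
ABOQ@6: {G} ∪ {C} = {C,G} (union, +1)
ABLOQ@6: {C,G} ∪ {A} = {A,C,G} (union, +1)
BQ@7: {G} ∪ {T} = {G,T} (union, +1)
BOQ@7: {G,T} ∩ {G} = {G} (intersection, +0)
ABOQ@7: {G} ∩ {G} = {G} (intersection, +0)
ABLOQ@7: {G} ∪ {C} = {C,G} (union, +1)
per-site changes: [3, 3, 2, 2, 2, 2, 3, 2]; total = 19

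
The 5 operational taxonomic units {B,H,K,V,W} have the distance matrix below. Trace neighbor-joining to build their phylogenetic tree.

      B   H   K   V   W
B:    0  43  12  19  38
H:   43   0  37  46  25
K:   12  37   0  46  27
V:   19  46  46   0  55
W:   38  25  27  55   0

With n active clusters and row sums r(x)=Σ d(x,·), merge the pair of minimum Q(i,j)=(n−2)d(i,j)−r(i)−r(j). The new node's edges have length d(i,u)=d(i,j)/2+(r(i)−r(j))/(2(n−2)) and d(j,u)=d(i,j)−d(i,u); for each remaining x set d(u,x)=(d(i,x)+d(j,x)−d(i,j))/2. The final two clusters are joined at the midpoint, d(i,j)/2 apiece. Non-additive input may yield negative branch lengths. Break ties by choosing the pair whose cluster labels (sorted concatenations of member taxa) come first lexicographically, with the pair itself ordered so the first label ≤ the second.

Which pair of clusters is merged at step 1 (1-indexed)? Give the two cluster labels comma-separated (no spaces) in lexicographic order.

B,V

1. join B+V (d=19, Q=-221) ⇒ BV; edges |B|=1/2, |V|=37/2
  updated: d(BV,H)=35, d(BV,K)=39/2, d(BV,W)=37
2. join BV+K (d=39/2, Q=-136) ⇒ BKV; edges |BV|=47/4, |K|=31/4
  updated: d(BKV,H)=105/4, d(BKV,W)=89/4
3. join BKV+H (d=105/4, Q=-147/2) ⇒ BHKV; edges |BKV|=47/4, |H|=29/2
  updated: d(BHKV,W)=21/2
4. join BHKV+W (d=21/2) ⇒ BHKVW; edges |BHKV|=21/4, |W|=21/4
final tree: ((((B:1/2,V:37/2):47/4,K:31/4):47/4,H:29/2):21/4,W:21/4)
total length: 301/4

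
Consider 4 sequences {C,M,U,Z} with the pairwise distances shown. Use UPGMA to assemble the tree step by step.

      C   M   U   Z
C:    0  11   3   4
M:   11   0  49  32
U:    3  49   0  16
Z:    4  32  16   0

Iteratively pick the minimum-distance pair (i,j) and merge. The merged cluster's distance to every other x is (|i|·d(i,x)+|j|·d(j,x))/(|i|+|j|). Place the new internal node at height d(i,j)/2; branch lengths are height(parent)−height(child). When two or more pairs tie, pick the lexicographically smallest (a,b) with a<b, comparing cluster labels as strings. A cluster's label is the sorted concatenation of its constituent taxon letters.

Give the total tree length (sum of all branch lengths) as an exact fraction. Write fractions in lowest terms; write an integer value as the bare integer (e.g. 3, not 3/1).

1. join C+U (d=3) ⇒ CU; edges |C|=3/2, |U|=3/2
  updated: d(CU,M)=30, d(CU,Z)=10
2. join CU+Z (d=10) ⇒ CUZ; edges |CU|=7/2, |Z|=5
  updated: d(CUZ,M)=92/3
3. join CUZ+M (d=92/3) ⇒ CMUZ; edges |CUZ|=31/3, |M|=46/3
final tree: (((C:3/2,U:3/2):7/2,Z:5):31/3,M:46/3)
total length: 223/6

223/6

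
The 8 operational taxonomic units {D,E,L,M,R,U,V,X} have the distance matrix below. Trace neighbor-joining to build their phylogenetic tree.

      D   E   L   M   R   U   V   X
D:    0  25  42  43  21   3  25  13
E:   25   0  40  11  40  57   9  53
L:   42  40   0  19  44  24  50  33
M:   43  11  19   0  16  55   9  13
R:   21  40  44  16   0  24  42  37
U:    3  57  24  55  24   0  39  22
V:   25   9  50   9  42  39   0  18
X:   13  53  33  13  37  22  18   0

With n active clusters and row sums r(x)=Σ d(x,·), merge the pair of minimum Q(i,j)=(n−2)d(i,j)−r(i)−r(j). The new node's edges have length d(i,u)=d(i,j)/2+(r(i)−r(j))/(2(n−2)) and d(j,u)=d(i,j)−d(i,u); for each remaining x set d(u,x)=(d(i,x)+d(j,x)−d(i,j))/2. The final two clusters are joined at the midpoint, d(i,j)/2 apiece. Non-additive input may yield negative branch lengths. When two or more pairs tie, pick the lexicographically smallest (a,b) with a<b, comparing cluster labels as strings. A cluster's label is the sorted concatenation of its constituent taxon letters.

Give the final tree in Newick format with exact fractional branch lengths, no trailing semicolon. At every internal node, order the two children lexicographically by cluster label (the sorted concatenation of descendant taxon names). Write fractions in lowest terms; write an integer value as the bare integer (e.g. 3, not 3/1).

(((((D:-17/6,U:35/6):169/24,R:335/24):211/32,X:301/32):103/32,((E:79/10,V:11/10):65/8,M:-21/8):259/32):605/64,L:605/64)

step 1: merge (D,U) at d=3, Q=-378; branch lengths D→-17/6, U→35/6; new cluster DU
  updated: d(DU,E)=79/2, d(DU,L)=63/2, d(DU,M)=95/2, d(DU,R)=21, d(DU,V)=61/2, d(DU,X)=16
step 2: merge (E,V) at d=9, Q=-306; branch lengths E→79/10, V→11/10; new cluster EV
  updated: d(DU,EV)=61/2, d(EV,L)=81/2, d(EV,M)=11/2, d(EV,R)=73/2, d(EV,X)=31
step 3: merge (EV,M) at d=11/2, Q=-223; branch lengths EV→65/8, M→-21/8; new cluster EMV
  updated: d(DU,EMV)=145/4, d(EMV,L)=27, d(EMV,R)=47/2, d(EMV,X)=77/4
step 4: merge (DU,R) at d=21, Q=-669/4; branch lengths DU→169/24, R→335/24; new cluster DRU
  updated: d(DRU,EMV)=155/8, d(DRU,L)=109/4, d(DRU,X)=16
step 5: merge (DRU,X) at d=16, Q=-791/8; branch lengths DRU→211/32, X→301/32; new cluster DRUX
  updated: d(DRUX,EMV)=181/16, d(DRUX,L)=177/8
step 6: merge (DRUX,EMV) at d=181/16, Q=-967/16; branch lengths DRUX→103/32, EMV→259/32; new cluster DEMRUVX
  updated: d(DEMRUVX,L)=605/32
step 7: merge (DEMRUVX,L) at d=605/32; branch lengths DEMRUVX→605/64, L→605/64; new cluster DELMRUVX
final tree: (((((D:-17/6,U:35/6):169/24,R:335/24):211/32,X:301/32):103/32,((E:79/10,V:11/10):65/8,M:-21/8):259/32):605/64,L:605/64)
total length: 2711/32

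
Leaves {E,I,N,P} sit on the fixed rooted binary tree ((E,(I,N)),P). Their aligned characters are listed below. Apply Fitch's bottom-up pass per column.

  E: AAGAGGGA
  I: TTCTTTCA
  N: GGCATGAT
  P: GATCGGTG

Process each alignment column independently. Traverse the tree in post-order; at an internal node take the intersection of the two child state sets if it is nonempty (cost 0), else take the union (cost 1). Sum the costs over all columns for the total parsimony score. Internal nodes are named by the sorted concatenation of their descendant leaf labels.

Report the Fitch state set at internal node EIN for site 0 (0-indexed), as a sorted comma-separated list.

site 0, node IN: I={T} ∪ N={G} → {G,T} (+1)
site 0, node EIN: E={A} ∪ IN={G,T} → {A,G,T} (+1)
site 0, node EINP: EIN={A,G,T} ∩ P={G} → {G} (+0)
site 1, node IN: I={T} ∪ N={G} → {G,T} (+1)
site 1, node EIN: E={A} ∪ IN={G,T} → {A,G,T} (+1)
site 1, node EINP: EIN={A,G,T} ∩ P={A} → {A} (+0)
site 2, node IN: I={C} ∩ N={C} → {C} (+0)
site 2, node EIN: E={G} ∪ IN={C} → {C,G} (+1)
site 2, node EINP: EIN={C,G} ∪ P={T} → {C,G,T} (+1)
site 3, node IN: I={T} ∪ N={A} → {A,T} (+1)
site 3, node EIN: E={A} ∩ IN={A,T} → {A} (+0)
site 3, node EINP: EIN={A} ∪ P={C} → {A,C} (+1)
site 4, node IN: I={T} ∩ N={T} → {T} (+0)
site 4, node EIN: E={G} ∪ IN={T} → {G,T} (+1)
site 4, node EINP: EIN={G,T} ∩ P={G} → {G} (+0)
site 5, node IN: I={T} ∪ N={G} → {G,T} (+1)
site 5, node EIN: E={G} ∩ IN={G,T} → {G} (+0)
site 5, node EINP: EIN={G} ∩ P={G} → {G} (+0)
site 6, node IN: I={C} ∪ N={A} → {A,C} (+1)
site 6, node EIN: E={G} ∪ IN={A,C} → {A,C,G} (+1)
site 6, node EINP: EIN={A,C,G} ∪ P={T} → {A,C,G,T} (+1)
site 7, node IN: I={A} ∪ N={T} → {A,T} (+1)
site 7, node EIN: E={A} ∩ IN={A,T} → {A} (+0)
site 7, node EINP: EIN={A} ∪ P={G} → {A,G} (+1)
per-site changes: [2, 2, 2, 2, 1, 1, 3, 2]; total = 15

A,G,T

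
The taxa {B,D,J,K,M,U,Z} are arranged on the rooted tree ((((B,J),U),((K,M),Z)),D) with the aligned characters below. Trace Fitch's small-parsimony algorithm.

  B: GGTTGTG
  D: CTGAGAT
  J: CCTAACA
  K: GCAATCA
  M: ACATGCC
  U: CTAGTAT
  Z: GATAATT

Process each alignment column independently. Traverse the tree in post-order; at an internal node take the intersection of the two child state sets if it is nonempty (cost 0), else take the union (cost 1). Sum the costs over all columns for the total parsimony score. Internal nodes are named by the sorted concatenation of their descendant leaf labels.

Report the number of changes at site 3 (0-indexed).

3

[col 0] BJ: children B:{G}, J:{C} ∪→ {C,G}; cost 1
[col 0] BJU: children BJ:{C,G}, U:{C} ∩→ {C}; cost 0
[col 0] KM: children K:{G}, M:{A} ∪→ {A,G}; cost 1
[col 0] KMZ: children KM:{A,G}, Z:{G} ∩→ {G}; cost 0
[col 0] BJKMUZ: children BJU:{C}, KMZ:{G} ∪→ {C,G}; cost 1
[col 0] BDJKMUZ: children BJKMUZ:{C,G}, D:{C} ∩→ {C}; cost 0
[col 1] BJ: children B:{G}, J:{C} ∪→ {C,G}; cost 1
[col 1] BJU: children BJ:{C,G}, U:{T} ∪→ {C,G,T}; cost 1
[col 1] KM: children K:{C}, M:{C} ∩→ {C}; cost 0
[col 1] KMZ: children KM:{C}, Z:{A} ∪→ {A,C}; cost 1
[col 1] BJKMUZ: children BJU:{C,G,T}, KMZ:{A,C} ∩→ {C}; cost 0
[col 1] BDJKMUZ: children BJKMUZ:{C}, D:{T} ∪→ {C,T}; cost 1
[col 2] BJ: children B:{T}, J:{T} ∩→ {T}; cost 0
[col 2] BJU: children BJ:{T}, U:{A} ∪→ {A,T}; cost 1
[col 2] KM: children K:{A}, M:{A} ∩→ {A}; cost 0
[col 2] KMZ: children KM:{A}, Z:{T} ∪→ {A,T}; cost 1
[col 2] BJKMUZ: children BJU:{A,T}, KMZ:{A,T} ∩→ {A,T}; cost 0
[col 2] BDJKMUZ: children BJKMUZ:{A,T}, D:{G} ∪→ {A,G,T}; cost 1
[col 3] BJ: children B:{T}, J:{A} ∪→ {A,T}; cost 1
[col 3] BJU: children BJ:{A,T}, U:{G} ∪→ {A,G,T}; cost 1
[col 3] KM: children K:{A}, M:{T} ∪→ {A,T}; cost 1
[col 3] KMZ: children KM:{A,T}, Z:{A} ∩→ {A}; cost 0
[col 3] BJKMUZ: children BJU:{A,G,T}, KMZ:{A} ∩→ {A}; cost 0
[col 3] BDJKMUZ: children BJKMUZ:{A}, D:{A} ∩→ {A}; cost 0
[col 4] BJ: children B:{G}, J:{A} ∪→ {A,G}; cost 1
[col 4] BJU: children BJ:{A,G}, U:{T} ∪→ {A,G,T}; cost 1
[col 4] KM: children K:{T}, M:{G} ∪→ {G,T}; cost 1
[col 4] KMZ: children KM:{G,T}, Z:{A} ∪→ {A,G,T}; cost 1
[col 4] BJKMUZ: children BJU:{A,G,T}, KMZ:{A,G,T} ∩→ {A,G,T}; cost 0
[col 4] BDJKMUZ: children BJKMUZ:{A,G,T}, D:{G} ∩→ {G}; cost 0
[col 5] BJ: children B:{T}, J:{C} ∪→ {C,T}; cost 1
[col 5] BJU: children BJ:{C,T}, U:{A} ∪→ {A,C,T}; cost 1
[col 5] KM: children K:{C}, M:{C} ∩→ {C}; cost 0
[col 5] KMZ: children KM:{C}, Z:{T} ∪→ {C,T}; cost 1
[col 5] BJKMUZ: children BJU:{A,C,T}, KMZ:{C,T} ∩→ {C,T}; cost 0
[col 5] BDJKMUZ: children BJKMUZ:{C,T}, D:{A} ∪→ {A,C,T}; cost 1
[col 6] BJ: children B:{G}, J:{A} ∪→ {A,G}; cost 1
[col 6] BJU: children BJ:{A,G}, U:{T} ∪→ {A,G,T}; cost 1
[col 6] KM: children K:{A}, M:{C} ∪→ {A,C}; cost 1
[col 6] KMZ: children KM:{A,C}, Z:{T} ∪→ {A,C,T}; cost 1
[col 6] BJKMUZ: children BJU:{A,G,T}, KMZ:{A,C,T} ∩→ {A,T}; cost 0
[col 6] BDJKMUZ: children BJKMUZ:{A,T}, D:{T} ∩→ {T}; cost 0
per-site changes: [3, 4, 3, 3, 4, 4, 4]; total = 25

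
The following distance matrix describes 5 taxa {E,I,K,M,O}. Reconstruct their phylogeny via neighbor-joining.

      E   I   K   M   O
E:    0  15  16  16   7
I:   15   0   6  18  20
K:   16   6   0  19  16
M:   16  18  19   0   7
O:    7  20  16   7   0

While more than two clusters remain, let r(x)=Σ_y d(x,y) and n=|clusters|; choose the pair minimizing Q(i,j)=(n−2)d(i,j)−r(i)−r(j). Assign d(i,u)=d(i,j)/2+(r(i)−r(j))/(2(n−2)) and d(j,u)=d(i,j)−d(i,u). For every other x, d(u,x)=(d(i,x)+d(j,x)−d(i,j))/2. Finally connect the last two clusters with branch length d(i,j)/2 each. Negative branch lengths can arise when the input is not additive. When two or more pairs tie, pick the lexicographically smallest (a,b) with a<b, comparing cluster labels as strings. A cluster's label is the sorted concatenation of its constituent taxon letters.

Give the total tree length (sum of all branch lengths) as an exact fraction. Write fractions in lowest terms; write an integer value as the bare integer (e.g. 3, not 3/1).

step 1: merge (I,K) at d=6, Q=-98; branch lengths I→10/3, K→8/3; new cluster IK
  updated: d(E,IK)=25/2, d(IK,M)=31/2, d(IK,O)=15
step 2: merge (E,IK) at d=25/2, Q=-107/2; branch lengths E→35/8, IK→65/8; new cluster EIK
  updated: d(EIK,M)=19/2, d(EIK,O)=19/4
step 3: merge (EIK,M) at d=19/2, Q=-85/4; branch lengths EIK→29/8, M→47/8; new cluster EIKM
  updated: d(EIKM,O)=9/8
step 4: merge (EIKM,O) at d=9/8; branch lengths EIKM→9/16, O→9/16; new cluster EIKMO
final tree: (((E:35/8,(I:10/3,K:8/3):65/8):29/8,M:47/8):9/16,O:9/16)
total length: 233/8

233/8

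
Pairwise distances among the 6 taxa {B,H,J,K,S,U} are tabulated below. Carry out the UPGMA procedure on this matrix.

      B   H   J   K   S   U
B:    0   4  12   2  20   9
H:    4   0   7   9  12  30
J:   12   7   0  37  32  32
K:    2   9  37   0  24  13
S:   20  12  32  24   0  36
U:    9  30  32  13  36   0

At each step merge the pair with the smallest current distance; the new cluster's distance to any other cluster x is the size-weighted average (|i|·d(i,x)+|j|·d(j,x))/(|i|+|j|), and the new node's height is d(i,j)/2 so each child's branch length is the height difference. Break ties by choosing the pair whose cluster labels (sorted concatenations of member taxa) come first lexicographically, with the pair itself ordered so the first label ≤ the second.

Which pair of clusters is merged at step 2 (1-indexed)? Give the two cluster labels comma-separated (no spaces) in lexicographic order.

iteration 1: select B,K (d=2); attach at lengths (1, 1); label the merged cluster BK
  updated: d(BK,H)=13/2, d(BK,J)=49/2, d(BK,S)=22, d(BK,U)=11
iteration 2: select BK,H (d=13/2); attach at lengths (9/4, 13/4); label the merged cluster BHK
  updated: d(BHK,J)=56/3, d(BHK,S)=56/3, d(BHK,U)=52/3
iteration 3: select BHK,U (d=52/3); attach at lengths (65/12, 26/3); label the merged cluster BHKU
  updated: d(BHKU,J)=22, d(BHKU,S)=23
iteration 4: select BHKU,J (d=22); attach at lengths (7/3, 11); label the merged cluster BHJKU
  updated: d(BHJKU,S)=124/5
iteration 5: select BHJKU,S (d=124/5); attach at lengths (7/5, 62/5); label the merged cluster BHJKSU
final tree: (((((B:1,K:1):9/4,H:13/4):65/12,U:26/3):7/3,J:11):7/5,S:62/5)
total length: 2923/60

BK,H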